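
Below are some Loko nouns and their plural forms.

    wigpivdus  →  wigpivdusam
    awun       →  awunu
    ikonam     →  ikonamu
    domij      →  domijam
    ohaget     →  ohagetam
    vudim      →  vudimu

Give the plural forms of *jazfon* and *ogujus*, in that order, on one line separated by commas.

The alternation tracks the final consonant of the stem — -u when the stem ends in a nasal (*awun*, *ikonam*, *vudim*); -am when the stem ends in a non-nasal consonant (*wigpivdus*, *domij*, *ohaget*).
*jazfon*: final consonant = /n/, a nasal → -u → *jazfonu*.
The final consonant of *ogujus* is /s/, which is non-nasal, so the suffix is -am, giving *ogujusam*.

jazfonu, ogujusam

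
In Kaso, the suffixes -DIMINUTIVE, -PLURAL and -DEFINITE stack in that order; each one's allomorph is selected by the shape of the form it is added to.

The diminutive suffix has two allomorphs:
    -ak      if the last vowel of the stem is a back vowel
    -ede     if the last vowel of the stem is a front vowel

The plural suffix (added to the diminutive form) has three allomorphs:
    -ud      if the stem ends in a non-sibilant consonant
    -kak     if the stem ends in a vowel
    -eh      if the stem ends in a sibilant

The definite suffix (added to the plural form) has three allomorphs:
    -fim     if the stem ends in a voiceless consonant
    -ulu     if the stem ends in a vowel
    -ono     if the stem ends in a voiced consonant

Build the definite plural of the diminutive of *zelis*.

zelisedekakfim

*zelis* — last vowel /i/ (a front vowel) → -ede → *zelisede*.
Since the final sound of the diminutive form *zelisede* is /e/ (a vowel), it takes -kak, giving *zelisedekak*.
Since the final sound of the plural form *zelisedekak* is /k/ (a voiceless consonant), it takes -fim, giving *zelisedekakfim*.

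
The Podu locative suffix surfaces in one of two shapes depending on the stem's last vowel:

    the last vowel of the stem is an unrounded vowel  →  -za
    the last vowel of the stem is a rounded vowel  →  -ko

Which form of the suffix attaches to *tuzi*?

Since the last vowel of *tuzi* is /i/ (an unrounded vowel), it takes -za.

-za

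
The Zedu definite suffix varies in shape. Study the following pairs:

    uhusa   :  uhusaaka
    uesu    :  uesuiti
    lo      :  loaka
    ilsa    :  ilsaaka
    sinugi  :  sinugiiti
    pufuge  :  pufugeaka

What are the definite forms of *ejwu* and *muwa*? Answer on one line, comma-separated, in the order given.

ejwuiti, muwaaka

Looking at the last vowel of each stem: -iti when the last vowel of the stem is a high vowel (*uesu*, *sinugi*); -aka when the last vowel of the stem is a non-high vowel (*uhusa*, *lo*, *ilsa*, *pufuge*).
The last vowel of *ejwu* is /u/, which is a high vowel, so the suffix is -iti, giving *ejwuiti*.
*muwa* — last vowel /a/ (a non-high vowel) → -aka → *muwaaka*.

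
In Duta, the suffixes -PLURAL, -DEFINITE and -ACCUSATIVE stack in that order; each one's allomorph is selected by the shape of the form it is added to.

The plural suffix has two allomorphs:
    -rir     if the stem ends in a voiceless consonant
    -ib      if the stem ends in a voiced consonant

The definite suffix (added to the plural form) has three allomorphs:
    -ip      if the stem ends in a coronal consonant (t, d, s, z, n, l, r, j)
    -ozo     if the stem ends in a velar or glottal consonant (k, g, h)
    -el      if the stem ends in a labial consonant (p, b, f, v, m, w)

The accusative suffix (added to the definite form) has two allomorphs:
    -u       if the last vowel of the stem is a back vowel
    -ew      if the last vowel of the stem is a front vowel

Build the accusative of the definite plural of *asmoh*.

Since the final consonant of *asmoh* is /h/ (voiceless), it takes -rir, giving *asmohrir*.
Since the final consonant of the plural form *asmohrir* is /r/ (coronal), it takes -ip, giving *asmohririp*.
The definite form *asmohririp*: last vowel = /i/, a front vowel → -ew → *asmohriripew*.

asmohriripew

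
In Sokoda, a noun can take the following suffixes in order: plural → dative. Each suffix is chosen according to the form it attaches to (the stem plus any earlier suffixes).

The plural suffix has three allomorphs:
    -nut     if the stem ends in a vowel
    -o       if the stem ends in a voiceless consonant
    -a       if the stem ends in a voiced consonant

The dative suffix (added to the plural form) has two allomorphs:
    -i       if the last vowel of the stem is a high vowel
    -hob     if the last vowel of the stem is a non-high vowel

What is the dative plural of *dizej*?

The final sound of *dizej* is /j/, which is a voiced consonant, so the plural suffix is -a, giving *dizeja*.
The plural form *dizeja*: last vowel = /a/, a non-high vowel → -hob → *dizejahob*.

dizejahob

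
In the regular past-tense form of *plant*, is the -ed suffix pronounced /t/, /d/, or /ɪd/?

/ɪd/

The stem *plant* ends in /t/ or /d/.
The -ed suffix is realized as /ɪd/ after /t, d/; as /t/ after other voiceless consonants; and as /d/ after other voiced sounds.
So -ed on *plant* is pronounced /ɪd/.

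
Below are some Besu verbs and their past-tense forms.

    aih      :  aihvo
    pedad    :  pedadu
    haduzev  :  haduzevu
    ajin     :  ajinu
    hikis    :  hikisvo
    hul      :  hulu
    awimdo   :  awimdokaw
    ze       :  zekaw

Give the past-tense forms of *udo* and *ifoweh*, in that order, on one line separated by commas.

The suffix is conditioned by the final sound: -vo when the stem ends in a voiceless consonant (*aih*, *hikis*); -u when the stem ends in a voiced consonant (*pedad*, *haduzev*, *ajin*, *hul*); -kaw when the stem ends in a vowel (*awimdo*, *ze*).
Since the final sound of *udo* is /o/ (a vowel), it takes -kaw, giving *udokaw*.
The final sound of *ifoweh* is /h/, which is a voiceless consonant, so the suffix is -vo, giving *ifowehvo*.

udokaw, ifowehvo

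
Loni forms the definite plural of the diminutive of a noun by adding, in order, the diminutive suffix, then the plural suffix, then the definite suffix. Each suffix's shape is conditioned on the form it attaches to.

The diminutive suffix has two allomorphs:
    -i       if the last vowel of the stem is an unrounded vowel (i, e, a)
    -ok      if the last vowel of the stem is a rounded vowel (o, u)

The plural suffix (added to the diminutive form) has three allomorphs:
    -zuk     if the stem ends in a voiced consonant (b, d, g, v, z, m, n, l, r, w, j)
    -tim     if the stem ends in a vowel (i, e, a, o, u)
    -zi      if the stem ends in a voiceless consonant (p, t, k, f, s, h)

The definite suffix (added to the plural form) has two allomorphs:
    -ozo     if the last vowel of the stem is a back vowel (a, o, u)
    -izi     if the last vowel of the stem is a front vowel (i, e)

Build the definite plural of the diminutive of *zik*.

zikitimizi

Since the last vowel of *zik* is /i/ (an unrounded vowel), it takes -i, giving *ziki*.
The diminutive form *ziki* — final sound /i/ (a vowel) → -tim → *zikitim*.
The plural form *zikitim* — last vowel /i/ (a front vowel) → -izi → *zikitimizi*.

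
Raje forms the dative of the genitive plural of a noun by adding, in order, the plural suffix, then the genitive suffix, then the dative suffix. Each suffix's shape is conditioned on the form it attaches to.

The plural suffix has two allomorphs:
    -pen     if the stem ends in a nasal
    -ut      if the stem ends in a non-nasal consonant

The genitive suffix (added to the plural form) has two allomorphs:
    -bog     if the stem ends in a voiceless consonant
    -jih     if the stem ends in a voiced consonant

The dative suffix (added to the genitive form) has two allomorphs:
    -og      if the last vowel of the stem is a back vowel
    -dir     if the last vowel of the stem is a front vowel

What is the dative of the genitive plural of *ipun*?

ipunpenjihdir

*ipun*: final consonant = /n/, a nasal → -pen → *ipunpen*.
The plural form *ipunpen* — final consonant /n/ (voiced) → -jih → *ipunpenjih*.
The genitive form *ipunpenjih* — last vowel /i/ (a front vowel) → -dir → *ipunpenjihdir*.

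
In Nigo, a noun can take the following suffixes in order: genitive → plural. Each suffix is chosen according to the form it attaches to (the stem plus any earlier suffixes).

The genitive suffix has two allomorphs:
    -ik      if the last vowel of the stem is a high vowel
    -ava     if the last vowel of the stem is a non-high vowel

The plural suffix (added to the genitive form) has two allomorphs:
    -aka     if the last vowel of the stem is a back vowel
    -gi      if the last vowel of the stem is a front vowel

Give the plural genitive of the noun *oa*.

The last vowel of *oa* is /a/, which is a non-high vowel, so the genitive suffix is -ava, giving *oaava*.
The genitive form *oaava*: last vowel = /a/, a back vowel → -aka → *oaavaaka*.

oaavaaka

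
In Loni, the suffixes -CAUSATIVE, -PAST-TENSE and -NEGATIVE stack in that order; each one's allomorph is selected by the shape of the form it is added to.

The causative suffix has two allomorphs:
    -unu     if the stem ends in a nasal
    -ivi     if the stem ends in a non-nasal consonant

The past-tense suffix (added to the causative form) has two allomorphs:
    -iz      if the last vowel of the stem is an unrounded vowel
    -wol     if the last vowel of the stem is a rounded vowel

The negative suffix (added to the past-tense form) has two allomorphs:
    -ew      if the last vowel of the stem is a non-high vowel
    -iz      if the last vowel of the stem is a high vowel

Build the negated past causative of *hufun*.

hufununuwolew

*hufun*: final consonant = /n/, a nasal → -unu → *hufununu*.
Since the last vowel of the causative form *hufununu* is /u/ (a rounded vowel), it takes -wol, giving *hufununuwol*.
Since the last vowel of the past-tense form *hufununuwol* is /o/ (a non-high vowel), it takes -ew, giving *hufununuwolew*.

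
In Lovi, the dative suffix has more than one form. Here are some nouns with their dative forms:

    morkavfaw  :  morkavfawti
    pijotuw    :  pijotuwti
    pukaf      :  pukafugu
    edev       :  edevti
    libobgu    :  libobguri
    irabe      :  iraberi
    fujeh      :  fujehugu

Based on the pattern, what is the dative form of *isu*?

The alternation tracks the final sound of the stem — -ugu when the stem ends in a voiceless consonant (*pukaf*, *fujeh*); -ti when the stem ends in a voiced consonant (*morkavfaw*, *pijotuw*, *edev*); -ri when the stem ends in a vowel (*libobgu*, *irabe*).
*isu* — final sound /u/ (a vowel) → -ri → *isuri*.

isuri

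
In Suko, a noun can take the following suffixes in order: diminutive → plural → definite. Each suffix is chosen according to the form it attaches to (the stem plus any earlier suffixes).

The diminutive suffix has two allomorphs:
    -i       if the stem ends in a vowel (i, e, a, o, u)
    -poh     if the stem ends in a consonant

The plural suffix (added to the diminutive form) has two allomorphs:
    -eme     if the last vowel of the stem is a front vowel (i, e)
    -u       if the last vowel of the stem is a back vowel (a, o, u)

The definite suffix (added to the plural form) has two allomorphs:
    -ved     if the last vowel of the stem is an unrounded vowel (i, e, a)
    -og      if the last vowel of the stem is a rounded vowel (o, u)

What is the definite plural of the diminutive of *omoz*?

omozpohuog

Since the final sound of *omoz* is /z/ (a consonant), it takes -poh, giving *omozpoh*.
Since the last vowel of the diminutive form *omozpoh* is /o/ (a back vowel), it takes -u, giving *omozpohu*.
The plural form *omozpohu* — last vowel /u/ (a rounded vowel) → -og → *omozpohuog*.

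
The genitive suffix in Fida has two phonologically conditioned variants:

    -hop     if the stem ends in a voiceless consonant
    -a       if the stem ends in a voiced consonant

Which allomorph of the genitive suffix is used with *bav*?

Since the final consonant of *bav* is /v/ (voiced), it takes -a.

-a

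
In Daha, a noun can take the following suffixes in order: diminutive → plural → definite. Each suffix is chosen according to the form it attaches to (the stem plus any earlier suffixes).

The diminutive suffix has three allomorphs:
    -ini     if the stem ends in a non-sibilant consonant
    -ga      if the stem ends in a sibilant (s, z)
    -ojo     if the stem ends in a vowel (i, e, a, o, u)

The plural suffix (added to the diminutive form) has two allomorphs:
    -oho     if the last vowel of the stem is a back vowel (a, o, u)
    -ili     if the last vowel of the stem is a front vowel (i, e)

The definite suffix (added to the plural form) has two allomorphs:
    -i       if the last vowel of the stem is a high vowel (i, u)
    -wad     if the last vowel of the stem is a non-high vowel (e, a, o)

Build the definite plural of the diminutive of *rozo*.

rozoojoohowad

The final sound of *rozo* is /o/, which is a vowel, so the diminutive suffix is -ojo, giving *rozoojo*.
The diminutive form *rozoojo*: last vowel = /o/, a back vowel → -oho → *rozoojooho*.
The plural form *rozoojooho* — last vowel /o/ (a non-high vowel) → -wad → *rozoojoohowad*.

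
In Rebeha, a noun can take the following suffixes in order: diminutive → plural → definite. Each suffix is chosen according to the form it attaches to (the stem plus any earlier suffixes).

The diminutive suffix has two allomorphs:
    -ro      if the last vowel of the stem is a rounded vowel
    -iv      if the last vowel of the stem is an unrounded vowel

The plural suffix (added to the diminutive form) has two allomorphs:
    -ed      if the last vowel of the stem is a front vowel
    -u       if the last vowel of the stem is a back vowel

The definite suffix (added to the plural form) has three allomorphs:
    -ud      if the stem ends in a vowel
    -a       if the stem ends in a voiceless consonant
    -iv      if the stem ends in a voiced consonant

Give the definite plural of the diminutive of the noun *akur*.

akurrouud

*akur*: last vowel = /u/, a rounded vowel → -ro → *akurro*.
Since the last vowel of the diminutive form *akurro* is /o/ (a back vowel), it takes -u, giving *akurrou*.
The plural form *akurrou* — final sound /u/ (a vowel) → -ud → *akurrouud*.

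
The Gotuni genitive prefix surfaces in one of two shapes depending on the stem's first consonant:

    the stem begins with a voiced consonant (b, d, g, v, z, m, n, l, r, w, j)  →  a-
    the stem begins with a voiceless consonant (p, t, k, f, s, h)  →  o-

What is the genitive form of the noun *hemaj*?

Since the first consonant of *hemaj* is /h/ (voiceless), it takes o-, giving *ohemaj*.

ohemaj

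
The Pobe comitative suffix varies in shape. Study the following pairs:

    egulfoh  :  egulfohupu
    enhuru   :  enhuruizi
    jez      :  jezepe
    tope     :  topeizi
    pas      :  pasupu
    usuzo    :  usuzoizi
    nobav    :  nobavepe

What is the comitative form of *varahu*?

varahuizi

Looking at the final sound of each stem: -upu when the stem ends in a voiceless consonant (*egulfoh*, *pas*); -epe when the stem ends in a voiced consonant (*jez*, *nobav*); -izi when the stem ends in a vowel (*enhuru*, *tope*, *usuzo*).
Since the final sound of *varahu* is /u/ (a vowel), it takes -izi, giving *varahuizi*.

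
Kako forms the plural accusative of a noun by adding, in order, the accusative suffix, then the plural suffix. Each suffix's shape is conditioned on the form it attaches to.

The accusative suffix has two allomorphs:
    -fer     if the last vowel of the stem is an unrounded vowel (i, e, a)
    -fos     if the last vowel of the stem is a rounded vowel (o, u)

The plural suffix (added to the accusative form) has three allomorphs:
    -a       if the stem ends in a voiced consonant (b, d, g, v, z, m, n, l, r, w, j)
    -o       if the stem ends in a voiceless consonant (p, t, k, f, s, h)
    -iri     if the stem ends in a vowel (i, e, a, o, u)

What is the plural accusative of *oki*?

okifera

The last vowel of *oki* is /i/, which is an unrounded vowel, so the accusative suffix is -fer, giving *okifer*.
The final sound of the accusative form *okifer* is /r/, which is a voiced consonant, so the plural suffix is -a, giving *okifera*.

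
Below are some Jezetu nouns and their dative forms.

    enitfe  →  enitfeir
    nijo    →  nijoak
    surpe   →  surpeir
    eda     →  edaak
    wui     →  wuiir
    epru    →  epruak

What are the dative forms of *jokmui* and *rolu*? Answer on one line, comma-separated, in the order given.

jokmuiir, roluak

The pattern is front/back vowel harmony: -ir when the last vowel of the stem is a front vowel (*enitfe*, *surpe*, *wui*); -ak when the last vowel of the stem is a back vowel (*nijo*, *eda*, *epru*).
*jokmui* — last vowel /i/ (a front vowel) → -ir → *jokmuiir*.
*rolu* — last vowel /u/ (a back vowel) → -ak → *roluak*.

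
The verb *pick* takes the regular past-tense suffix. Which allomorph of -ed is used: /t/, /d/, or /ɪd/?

/t/

The stem *pick* ends in a voiceless consonant other than /t/.
The -ed suffix is realized as /ɪd/ after /t, d/; as /t/ after other voiceless consonants; and as /d/ after other voiced sounds.
So -ed on *pick* is pronounced /t/.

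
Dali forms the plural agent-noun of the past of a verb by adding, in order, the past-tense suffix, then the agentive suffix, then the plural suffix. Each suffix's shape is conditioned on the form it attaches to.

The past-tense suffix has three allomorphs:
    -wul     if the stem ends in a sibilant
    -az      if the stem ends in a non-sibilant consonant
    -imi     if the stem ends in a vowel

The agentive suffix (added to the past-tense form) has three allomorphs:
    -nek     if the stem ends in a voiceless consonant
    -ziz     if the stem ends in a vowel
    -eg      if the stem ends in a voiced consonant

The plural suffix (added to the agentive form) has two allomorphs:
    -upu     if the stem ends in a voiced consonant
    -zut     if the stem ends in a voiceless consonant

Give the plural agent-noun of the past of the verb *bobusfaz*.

Since the final sound of *bobusfaz* is /z/ (a sibilant), it takes -wul, giving *bobusfazwul*.
The past-tense form *bobusfazwul*: final sound = /l/, a voiced consonant → -eg → *bobusfazwuleg*.
The final consonant of the agentive form *bobusfazwuleg* is /g/, which is voiced, so the plural suffix is -upu, giving *bobusfazwulegupu*.

bobusfazwulegupu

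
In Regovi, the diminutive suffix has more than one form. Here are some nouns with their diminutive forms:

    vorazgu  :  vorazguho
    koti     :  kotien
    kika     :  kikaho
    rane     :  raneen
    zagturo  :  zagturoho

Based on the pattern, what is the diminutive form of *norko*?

norkoho

The alternation tracks the last vowel of the stem — -en when the last vowel of the stem is a front vowel (*koti*, *rane*); -ho when the last vowel of the stem is a back vowel (*vorazgu*, *kika*, *zagturo*).
Since the last vowel of *norko* is /o/ (a back vowel), it takes -ho, giving *norkoho*.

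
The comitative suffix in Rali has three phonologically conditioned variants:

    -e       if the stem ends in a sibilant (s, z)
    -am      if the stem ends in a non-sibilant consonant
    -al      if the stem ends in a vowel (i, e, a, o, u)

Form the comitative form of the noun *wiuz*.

wiuze

*wiuz* — final sound /z/ (a sibilant) → -e → *wiuze*.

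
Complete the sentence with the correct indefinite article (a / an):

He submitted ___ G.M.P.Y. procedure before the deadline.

The indefinite article is chosen by the initial *sound* of the following word, not its spelling.
The initialism *G.M.P.Y.* is read letter by letter; the first letter, G, is pronounced /dʒiː/, which begins with a consonant sound.
So the article is *a*: He submitted a G.M.P.Y. procedure before the deadline.

a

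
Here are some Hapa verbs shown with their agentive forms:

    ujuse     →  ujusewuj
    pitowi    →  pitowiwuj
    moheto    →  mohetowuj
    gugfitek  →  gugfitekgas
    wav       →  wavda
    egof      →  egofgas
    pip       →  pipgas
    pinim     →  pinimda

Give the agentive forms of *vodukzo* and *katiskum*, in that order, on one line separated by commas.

vodukzowuj, katiskumda

Looking at the final sound of each stem: -gas when the stem ends in a voiceless consonant (*gugfitek*, *egof*, *pip*); -da when the stem ends in a voiced consonant (*wav*, *pinim*); -wuj when the stem ends in a vowel (*ujuse*, *pitowi*, *moheto*).
The final sound of *vodukzo* is /o/, which is a vowel, so the suffix is -wuj, giving *vodukzowuj*.
*katiskum*: final sound = /m/, a voiced consonant → -da → *katiskumda*.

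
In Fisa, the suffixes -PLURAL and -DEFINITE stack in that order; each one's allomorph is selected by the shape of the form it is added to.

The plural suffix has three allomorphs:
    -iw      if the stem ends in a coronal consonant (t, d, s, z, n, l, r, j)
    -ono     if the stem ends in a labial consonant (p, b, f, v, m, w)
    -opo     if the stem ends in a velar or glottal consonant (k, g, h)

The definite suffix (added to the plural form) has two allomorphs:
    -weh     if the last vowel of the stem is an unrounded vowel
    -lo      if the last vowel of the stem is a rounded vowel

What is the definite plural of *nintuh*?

*nintuh*: final consonant = /h/, velar/glottal → -opo → *nintuhopo*.
The last vowel of the plural form *nintuhopo* is /o/, which is a rounded vowel, so the definite suffix is -lo, giving *nintuhopolo*.

nintuhopolo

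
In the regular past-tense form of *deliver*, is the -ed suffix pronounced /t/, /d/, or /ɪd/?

The stem *deliver* ends in a voiced sound other than /d/.
The -ed suffix is realized as /ɪd/ after /t, d/; as /t/ after other voiceless consonants; and as /d/ after other voiced sounds.
So -ed on *deliver* is pronounced /d/.

/d/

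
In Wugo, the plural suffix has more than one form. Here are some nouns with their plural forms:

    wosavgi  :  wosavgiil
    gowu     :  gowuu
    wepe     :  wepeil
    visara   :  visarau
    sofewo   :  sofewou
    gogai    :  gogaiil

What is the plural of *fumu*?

The pattern is front/back vowel harmony: -il when the last vowel of the stem is a front vowel (*wosavgi*, *wepe*, *gogai*); -u when the last vowel of the stem is a back vowel (*gowu*, *visara*, *sofewo*).
*fumu*: last vowel = /u/, a back vowel → -u → *fumuu*.

fumuu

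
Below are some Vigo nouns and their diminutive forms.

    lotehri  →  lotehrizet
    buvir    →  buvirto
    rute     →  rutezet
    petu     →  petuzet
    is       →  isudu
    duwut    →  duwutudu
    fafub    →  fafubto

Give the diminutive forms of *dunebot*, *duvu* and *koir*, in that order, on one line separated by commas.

The suffix is conditioned by the final sound: -udu when the stem ends in a voiceless consonant (*is*, *duwut*); -to when the stem ends in a voiced consonant (*buvir*, *fafub*); -zet when the stem ends in a vowel (*lotehri*, *rute*, *petu*).
*dunebot*: final sound = /t/, a voiceless consonant → -udu → *dunebotudu*.
*duvu*: final sound = /u/, a vowel → -zet → *duvuzet*.
Since the final sound of *koir* is /r/ (a voiced consonant), it takes -to, giving *koirto*.

dunebotudu, duvuzet, koirto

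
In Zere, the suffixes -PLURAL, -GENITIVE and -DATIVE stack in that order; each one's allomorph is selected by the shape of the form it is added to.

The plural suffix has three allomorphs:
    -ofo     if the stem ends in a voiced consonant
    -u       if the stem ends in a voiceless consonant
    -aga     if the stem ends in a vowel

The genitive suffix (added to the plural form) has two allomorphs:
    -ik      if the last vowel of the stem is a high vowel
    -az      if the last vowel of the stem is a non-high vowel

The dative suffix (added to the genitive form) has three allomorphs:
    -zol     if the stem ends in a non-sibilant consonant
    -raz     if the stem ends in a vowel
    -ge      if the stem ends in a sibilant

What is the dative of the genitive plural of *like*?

likeagaazge

The final sound of *like* is /e/, which is a vowel, so the plural suffix is -aga, giving *likeaga*.
The last vowel of the plural form *likeaga* is /a/, which is a non-high vowel, so the genitive suffix is -az, giving *likeagaaz*.
Since the final sound of the genitive form *likeagaaz* is /z/ (a sibilant), it takes -ge, giving *likeagaazge*.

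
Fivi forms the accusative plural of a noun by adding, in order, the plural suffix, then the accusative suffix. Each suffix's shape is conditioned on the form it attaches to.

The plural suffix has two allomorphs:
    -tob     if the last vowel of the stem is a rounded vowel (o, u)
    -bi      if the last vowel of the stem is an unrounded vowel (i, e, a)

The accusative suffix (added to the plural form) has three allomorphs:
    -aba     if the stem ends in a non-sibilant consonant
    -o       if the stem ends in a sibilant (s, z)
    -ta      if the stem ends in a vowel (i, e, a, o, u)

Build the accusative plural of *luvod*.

*luvod* — last vowel /o/ (a rounded vowel) → -tob → *luvodtob*.
Since the final sound of the plural form *luvodtob* is /b/ (a non-sibilant consonant), it takes -aba, giving *luvodtobaba*.

luvodtobaba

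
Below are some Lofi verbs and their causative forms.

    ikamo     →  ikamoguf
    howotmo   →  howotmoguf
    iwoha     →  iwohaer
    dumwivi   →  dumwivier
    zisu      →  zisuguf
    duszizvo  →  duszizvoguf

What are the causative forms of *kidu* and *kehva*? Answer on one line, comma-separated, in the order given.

The pattern is rounding harmony: -guf when the last vowel of the stem is a rounded vowel (*ikamo*, *howotmo*, *zisu*, *duszizvo*); -er when the last vowel of the stem is an unrounded vowel (*iwoha*, *dumwivi*).
*kidu* — last vowel /u/ (a rounded vowel) → -guf → *kiduguf*.
*kehva* — last vowel /a/ (an unrounded vowel) → -er → *kehvaer*.

kiduguf, kehvaer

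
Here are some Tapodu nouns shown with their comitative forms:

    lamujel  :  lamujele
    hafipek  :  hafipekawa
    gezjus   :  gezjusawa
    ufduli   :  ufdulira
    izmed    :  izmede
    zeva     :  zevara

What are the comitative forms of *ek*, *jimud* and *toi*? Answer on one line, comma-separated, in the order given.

ekawa, jimude, toira

The alternation tracks the final sound of the stem — -awa when the stem ends in a voiceless consonant (*hafipek*, *gezjus*); -e when the stem ends in a voiced consonant (*lamujel*, *izmed*); -ra when the stem ends in a vowel (*ufduli*, *zeva*).
*ek* — final sound /k/ (a voiceless consonant) → -awa → *ekawa*.
The final sound of *jimud* is /d/, which is a voiced consonant, so the suffix is -e, giving *jimude*.
*toi* — final sound /i/ (a vowel) → -ra → *toira*.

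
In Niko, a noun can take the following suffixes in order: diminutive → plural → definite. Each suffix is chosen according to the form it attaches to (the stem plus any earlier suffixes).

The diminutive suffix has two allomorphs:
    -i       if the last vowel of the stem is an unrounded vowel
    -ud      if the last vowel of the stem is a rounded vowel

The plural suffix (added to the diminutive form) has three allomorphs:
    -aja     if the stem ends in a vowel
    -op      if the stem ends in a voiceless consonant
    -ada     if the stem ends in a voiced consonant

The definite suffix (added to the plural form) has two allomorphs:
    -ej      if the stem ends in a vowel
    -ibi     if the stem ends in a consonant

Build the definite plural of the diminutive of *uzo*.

The last vowel of *uzo* is /o/, which is a rounded vowel, so the diminutive suffix is -ud, giving *uzoud*.
The diminutive form *uzoud*: final sound = /d/, a voiced consonant → -ada → *uzoudada*.
The plural form *uzoudada*: final sound = /a/, a vowel → -ej → *uzoudadaej*.

uzoudadaej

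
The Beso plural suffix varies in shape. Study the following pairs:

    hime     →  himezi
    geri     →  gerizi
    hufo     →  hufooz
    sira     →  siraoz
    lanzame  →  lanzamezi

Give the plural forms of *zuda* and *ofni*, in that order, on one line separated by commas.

Looking at the last vowel of each stem: -zi when the last vowel of the stem is a front vowel (*hime*, *geri*, *lanzame*); -oz when the last vowel of the stem is a back vowel (*hufo*, *sira*).
*zuda* — last vowel /a/ (a back vowel) → -oz → *zudaoz*.
*ofni* — last vowel /i/ (a front vowel) → -zi → *ofnizi*.

zudaoz, ofnizi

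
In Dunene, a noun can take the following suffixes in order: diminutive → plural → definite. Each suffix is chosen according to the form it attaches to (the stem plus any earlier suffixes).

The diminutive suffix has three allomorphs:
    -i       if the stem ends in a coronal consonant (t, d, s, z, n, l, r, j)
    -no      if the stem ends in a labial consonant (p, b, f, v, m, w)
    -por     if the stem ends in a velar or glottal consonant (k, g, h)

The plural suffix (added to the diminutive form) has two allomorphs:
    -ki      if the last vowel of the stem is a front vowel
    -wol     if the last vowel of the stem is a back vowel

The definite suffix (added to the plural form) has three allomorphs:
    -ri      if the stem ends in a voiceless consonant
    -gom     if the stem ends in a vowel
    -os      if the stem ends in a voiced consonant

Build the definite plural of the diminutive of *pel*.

Since the final consonant of *pel* is /l/ (coronal), it takes -i, giving *peli*.
The last vowel of the diminutive form *peli* is /i/, which is a front vowel, so the plural suffix is -ki, giving *peliki*.
The plural form *peliki*: final sound = /i/, a vowel → -gom → *pelikigom*.

pelikigom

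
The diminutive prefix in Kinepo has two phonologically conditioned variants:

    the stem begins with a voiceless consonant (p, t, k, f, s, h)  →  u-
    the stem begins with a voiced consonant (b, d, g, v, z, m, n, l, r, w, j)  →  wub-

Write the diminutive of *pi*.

*pi*: first consonant = /p/, voiceless → u- → *upi*.

upi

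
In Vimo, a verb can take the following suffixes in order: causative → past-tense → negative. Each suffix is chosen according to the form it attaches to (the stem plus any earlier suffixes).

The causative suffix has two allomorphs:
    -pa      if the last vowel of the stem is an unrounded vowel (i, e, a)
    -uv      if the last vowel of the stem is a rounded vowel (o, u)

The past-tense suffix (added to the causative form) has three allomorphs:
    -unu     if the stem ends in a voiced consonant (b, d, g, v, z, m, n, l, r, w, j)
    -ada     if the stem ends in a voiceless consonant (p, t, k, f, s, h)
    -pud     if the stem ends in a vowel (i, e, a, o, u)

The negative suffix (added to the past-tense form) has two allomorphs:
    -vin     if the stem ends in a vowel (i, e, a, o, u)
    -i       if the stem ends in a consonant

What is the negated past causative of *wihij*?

Since the last vowel of *wihij* is /i/ (an unrounded vowel), it takes -pa, giving *wihijpa*.
The causative form *wihijpa*: final sound = /a/, a vowel → -pud → *wihijpapud*.
Since the final sound of the past-tense form *wihijpapud* is /d/ (a consonant), it takes -i, giving *wihijpapudi*.

wihijpapudi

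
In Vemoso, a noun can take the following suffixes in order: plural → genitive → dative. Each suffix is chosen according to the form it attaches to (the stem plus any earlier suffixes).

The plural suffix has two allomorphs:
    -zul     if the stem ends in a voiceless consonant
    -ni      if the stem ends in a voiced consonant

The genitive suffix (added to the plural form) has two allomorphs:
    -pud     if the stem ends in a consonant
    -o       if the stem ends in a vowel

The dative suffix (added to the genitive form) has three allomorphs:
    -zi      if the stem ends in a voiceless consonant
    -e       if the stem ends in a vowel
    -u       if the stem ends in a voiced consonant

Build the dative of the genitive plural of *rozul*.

*rozul* — final consonant /l/ (voiced) → -ni → *rozulni*.
Since the final sound of the plural form *rozulni* is /i/ (a vowel), it takes -o, giving *rozulnio*.
The genitive form *rozulnio*: final sound = /o/, a vowel → -e → *rozulnioe*.

rozulnioe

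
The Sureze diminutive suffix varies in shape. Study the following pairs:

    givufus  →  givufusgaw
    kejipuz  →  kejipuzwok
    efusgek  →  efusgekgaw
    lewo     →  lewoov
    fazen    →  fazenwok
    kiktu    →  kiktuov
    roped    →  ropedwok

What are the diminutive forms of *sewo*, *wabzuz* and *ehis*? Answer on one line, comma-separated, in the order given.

sewoov, wabzuzwok, ehisgaw

The alternation tracks the final sound of the stem — -gaw when the stem ends in a voiceless consonant (*givufus*, *efusgek*); -wok when the stem ends in a voiced consonant (*kejipuz*, *fazen*, *roped*); -ov when the stem ends in a vowel (*lewo*, *kiktu*).
*sewo* — final sound /o/ (a vowel) → -ov → *sewoov*.
*wabzuz* — final sound /z/ (a voiced consonant) → -wok → *wabzuzwok*.
*ehis* — final sound /s/ (a voiceless consonant) → -gaw → *ehisgaw*.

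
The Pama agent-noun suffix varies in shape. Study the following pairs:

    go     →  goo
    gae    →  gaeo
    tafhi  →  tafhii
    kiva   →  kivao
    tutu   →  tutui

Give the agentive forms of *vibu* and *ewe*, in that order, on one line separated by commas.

vibui, eweo

The suffix is conditioned by the last vowel: -i when the last vowel of the stem is a high vowel (*tafhi*, *tutu*); -o when the last vowel of the stem is a non-high vowel (*go*, *gae*, *kiva*).
*vibu*: last vowel = /u/, a high vowel → -i → *vibui*.
*ewe*: last vowel = /e/, a non-high vowel → -o → *eweo*.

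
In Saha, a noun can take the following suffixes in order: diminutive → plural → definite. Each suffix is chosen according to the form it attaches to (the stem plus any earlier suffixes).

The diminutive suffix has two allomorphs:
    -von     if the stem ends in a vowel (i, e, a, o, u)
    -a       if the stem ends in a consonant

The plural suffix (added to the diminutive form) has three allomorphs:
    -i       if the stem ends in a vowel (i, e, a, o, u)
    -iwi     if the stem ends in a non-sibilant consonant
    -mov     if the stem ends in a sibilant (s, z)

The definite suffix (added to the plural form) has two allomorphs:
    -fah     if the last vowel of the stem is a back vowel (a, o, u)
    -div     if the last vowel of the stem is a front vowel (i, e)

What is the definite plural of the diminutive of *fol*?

Since the final sound of *fol* is /l/ (a consonant), it takes -a, giving *fola*.
Since the final sound of the diminutive form *fola* is /a/ (a vowel), it takes -i, giving *folai*.
Since the last vowel of the plural form *folai* is /i/ (a front vowel), it takes -div, giving *folaidiv*.

folaidiv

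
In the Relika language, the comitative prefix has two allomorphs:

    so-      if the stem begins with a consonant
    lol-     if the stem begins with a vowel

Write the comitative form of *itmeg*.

Since the first sound of *itmeg* is /i/ (a vowel), it takes lol-, giving *lolitmeg*.

lolitmeg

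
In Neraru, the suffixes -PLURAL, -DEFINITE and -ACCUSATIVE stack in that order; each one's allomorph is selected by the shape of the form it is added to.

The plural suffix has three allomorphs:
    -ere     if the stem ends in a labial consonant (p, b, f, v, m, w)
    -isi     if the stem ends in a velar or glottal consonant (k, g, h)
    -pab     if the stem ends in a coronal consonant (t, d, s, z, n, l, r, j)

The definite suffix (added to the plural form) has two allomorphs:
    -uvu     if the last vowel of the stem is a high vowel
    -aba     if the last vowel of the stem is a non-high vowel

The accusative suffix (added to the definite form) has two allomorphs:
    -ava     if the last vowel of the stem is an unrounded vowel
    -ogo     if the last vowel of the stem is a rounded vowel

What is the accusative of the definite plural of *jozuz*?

jozuzpababaava

The final consonant of *jozuz* is /z/, which is coronal, so the plural suffix is -pab, giving *jozuzpab*.
The plural form *jozuzpab*: last vowel = /a/, a non-high vowel → -aba → *jozuzpababa*.
Since the last vowel of the definite form *jozuzpababa* is /a/ (an unrounded vowel), it takes -ava, giving *jozuzpababaava*.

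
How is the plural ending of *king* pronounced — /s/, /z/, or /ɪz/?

The stem *king* ends in a voiced non-sibilant sound.
The plural suffix surfaces as /ɪz/ after sibilants, /s/ after other voiceless consonants, and /z/ after other voiced sounds.
So the plural -s on *king* is pronounced /z/.

/z/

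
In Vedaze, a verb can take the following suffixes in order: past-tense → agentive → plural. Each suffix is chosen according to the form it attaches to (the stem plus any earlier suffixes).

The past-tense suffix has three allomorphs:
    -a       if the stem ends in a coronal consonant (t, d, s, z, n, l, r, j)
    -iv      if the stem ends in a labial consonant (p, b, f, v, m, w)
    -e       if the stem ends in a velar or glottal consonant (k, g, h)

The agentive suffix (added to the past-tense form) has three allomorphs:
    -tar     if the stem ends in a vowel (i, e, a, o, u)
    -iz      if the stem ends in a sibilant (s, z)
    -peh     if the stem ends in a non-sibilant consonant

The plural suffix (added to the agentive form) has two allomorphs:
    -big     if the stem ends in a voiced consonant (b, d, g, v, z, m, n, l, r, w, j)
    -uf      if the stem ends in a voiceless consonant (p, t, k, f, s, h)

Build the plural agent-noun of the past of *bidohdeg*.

*bidohdeg*: final consonant = /g/, velar/glottal → -e → *bidohdege*.
The final sound of the past-tense form *bidohdege* is /e/, which is a vowel, so the agentive suffix is -tar, giving *bidohdegetar*.
The agentive form *bidohdegetar*: final consonant = /r/, voiced → -big → *bidohdegetarbig*.

bidohdegetarbig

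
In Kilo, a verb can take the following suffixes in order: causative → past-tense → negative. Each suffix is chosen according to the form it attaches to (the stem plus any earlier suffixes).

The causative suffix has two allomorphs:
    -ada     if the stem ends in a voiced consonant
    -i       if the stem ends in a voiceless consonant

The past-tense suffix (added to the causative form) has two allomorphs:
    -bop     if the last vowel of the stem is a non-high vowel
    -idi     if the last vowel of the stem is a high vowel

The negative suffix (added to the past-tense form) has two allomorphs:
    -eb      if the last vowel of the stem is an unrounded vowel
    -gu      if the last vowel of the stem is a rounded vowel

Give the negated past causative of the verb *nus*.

nusiidieb

Since the final consonant of *nus* is /s/ (voiceless), it takes -i, giving *nusi*.
The last vowel of the causative form *nusi* is /i/, which is a high vowel, so the past-tense suffix is -idi, giving *nusiidi*.
Since the last vowel of the past-tense form *nusiidi* is /i/ (an unrounded vowel), it takes -eb, giving *nusiidieb*.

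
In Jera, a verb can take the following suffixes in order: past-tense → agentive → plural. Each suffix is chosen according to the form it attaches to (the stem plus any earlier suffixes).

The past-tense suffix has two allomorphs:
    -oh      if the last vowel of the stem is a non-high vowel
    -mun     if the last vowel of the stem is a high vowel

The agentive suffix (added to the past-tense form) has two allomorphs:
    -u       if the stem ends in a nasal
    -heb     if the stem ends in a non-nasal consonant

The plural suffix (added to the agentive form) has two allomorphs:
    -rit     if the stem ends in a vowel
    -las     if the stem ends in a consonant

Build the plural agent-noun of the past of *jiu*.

jiumunurit

The last vowel of *jiu* is /u/, which is a high vowel, so the past-tense suffix is -mun, giving *jiumun*.
The past-tense form *jiumun* — final consonant /n/ (a nasal) → -u → *jiumunu*.
The agentive form *jiumunu*: final sound = /u/, a vowel → -rit → *jiumunurit*.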